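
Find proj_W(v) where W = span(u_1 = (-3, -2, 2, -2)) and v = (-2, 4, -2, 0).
proj_W(v) = (6/7, 4/7, -4/7, 4/7)

Set up U = [u_1 | ... | u_1] ∈ R^(4×1). The projector onto W = col(U) is P = U (U^T U)^(-1) U^T.
Compute U^T U =
  [21],
and U^T v = (-6).
Solve U^T U · c = U^T v for the coefficients: c = (-2/7). The projection is proj_W(v) = U c.
Check: (v - proj_W(v)) · u_1 = 0  (should be 0).
Result: proj_W(v) = (6/7, 4/7, -4/7, 4/7).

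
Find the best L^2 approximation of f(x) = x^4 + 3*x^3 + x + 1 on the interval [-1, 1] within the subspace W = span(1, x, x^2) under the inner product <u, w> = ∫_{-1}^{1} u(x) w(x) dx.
g(x) = 6*x^2/7 + 14*x/5 + 32/35

The best approximation g ∈ W is the orthogonal projection of f onto W. Writing g = a_0 + a_1 x + a_2 x^2, the coefficients solve the normal equations G · a = b where
  G_{ij} = <φ_i, φ_j> and b_i = <f, φ_i>, with φ_0 = 1, φ_1 = x, φ_2 = x^2.
G =
  [2, 0, 2/3]
  [0, 2/3, 0]
  [2/3, 0, 2/5],
b = (12/5, 28/15, 20/21).
Solving gives a_0 = 32/35, a_1 = 14/5, a_2 = 6/7, so
  g(x) = 6*x^2/7 + 14*x/5 + 32/35.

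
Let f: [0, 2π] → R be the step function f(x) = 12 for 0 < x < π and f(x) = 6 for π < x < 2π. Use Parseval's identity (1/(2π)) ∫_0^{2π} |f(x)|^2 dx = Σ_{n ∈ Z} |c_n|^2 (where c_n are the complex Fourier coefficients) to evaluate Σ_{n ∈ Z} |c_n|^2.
Σ |c_n|^2 = 90

Parseval equates the L^2 energy of f (normalised by 1/(2π)) with the ℓ^2 sum of its Fourier coefficients: (1/(2π)) ∫_0^{2π} |f|^2 = Σ |c_n|^2.
Compute the left side: (1/(2π)) [∫_0^π 12^2 dx + ∫_π^{2π} 6^2 dx] = (1/(2π)) · (144π + 36π) = (144 + 36)/2 = 90.
So Σ_{n ∈ Z} |c_n|^2 = 90.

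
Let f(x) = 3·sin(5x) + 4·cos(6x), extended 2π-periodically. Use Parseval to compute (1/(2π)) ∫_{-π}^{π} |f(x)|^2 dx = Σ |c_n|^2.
Σ |c_n|^2 = 25/2

Expand |f|^2 and use orthogonality of {sin(nx), cos(mx)} on [-π, π]:
  ∫_{-π}^{π} sin(nx)^2 dx = π, ∫ cos(mx)^2 dx = π, and cross terms integrate to 0.
So ∫_{-π}^{π} f(x)^2 dx = 3^2 · π + 4^2 · π = (9 + 16)π.
Divide by 2π: (9 + 16)/2 = 25/2.
By Parseval, this equals Σ |c_n|^2.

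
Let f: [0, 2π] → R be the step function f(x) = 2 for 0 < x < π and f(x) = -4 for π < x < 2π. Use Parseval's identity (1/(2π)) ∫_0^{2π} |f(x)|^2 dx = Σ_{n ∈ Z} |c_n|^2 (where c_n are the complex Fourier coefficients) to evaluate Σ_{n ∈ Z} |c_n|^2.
Σ |c_n|^2 = 10

Parseval equates the L^2 energy of f (normalised by 1/(2π)) with the ℓ^2 sum of its Fourier coefficients: (1/(2π)) ∫_0^{2π} |f|^2 = Σ |c_n|^2.
Compute the left side: (1/(2π)) [∫_0^π 2^2 dx + ∫_π^{2π} (-4)^2 dx] = (1/(2π)) · (4π + 16π) = (4 + 16)/2 = 10.
So Σ_{n ∈ Z} |c_n|^2 = 10.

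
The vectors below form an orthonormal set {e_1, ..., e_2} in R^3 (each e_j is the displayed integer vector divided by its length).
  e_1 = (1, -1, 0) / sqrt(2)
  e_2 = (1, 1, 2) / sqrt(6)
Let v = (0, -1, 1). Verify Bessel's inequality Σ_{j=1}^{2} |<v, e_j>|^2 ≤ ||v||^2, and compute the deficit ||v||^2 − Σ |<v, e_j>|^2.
Σ |<v, e_j>|^2 = 2/3; ||v||^2 = 2; deficit = 4/3

Write each e_j = u_j / sqrt(<u_j, u_j>) where u_j is the displayed integer vector. Then <v, e_j> = <v, u_j> / sqrt(<u_j, u_j>), so |<v, e_j>|^2 = <v, u_j>^2 / <u_j, u_j>.
Coefficients: <v, e_1> = 1/sqrt(2), <v, e_2> = 1/sqrt(6).
Square and sum: Σ |<v, e_j>|^2 = 2/3.
Compute ||v||^2 = v·v = 2.
Deficit = 2 − 2/3 = 4/3 ≥ 0, confirming Bessel's inequality. (The deficit equals ||v − Σ <v,e_j> e_j||^2, the squared distance from v to span{e_j}.)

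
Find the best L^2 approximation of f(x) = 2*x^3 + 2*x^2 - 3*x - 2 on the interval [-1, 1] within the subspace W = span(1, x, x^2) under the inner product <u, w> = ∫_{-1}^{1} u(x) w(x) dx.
g(x) = 2*x^2 - 9*x/5 - 2

The best approximation g ∈ W is the orthogonal projection of f onto W. Writing g = a_0 + a_1 x + a_2 x^2, the coefficients solve the normal equations G · a = b where
  G_{ij} = <φ_i, φ_j> and b_i = <f, φ_i>, with φ_0 = 1, φ_1 = x, φ_2 = x^2.
G =
  [2, 0, 2/3]
  [0, 2/3, 0]
  [2/3, 0, 2/5],
b = (-8/3, -6/5, -8/15).
Solving gives a_0 = -2, a_1 = -9/5, a_2 = 2, so
  g(x) = 2*x^2 - 9*x/5 - 2.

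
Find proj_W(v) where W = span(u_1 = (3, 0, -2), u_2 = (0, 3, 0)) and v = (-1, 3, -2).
proj_W(v) = (3/13, 3, -2/13)

Set up U = [u_1 | ... | u_2] ∈ R^(3×2). The projector onto W = col(U) is P = U (U^T U)^(-1) U^T.
Compute U^T U =
  [13, 0]
  [0, 9],
and U^T v = (1, 9).
Solve U^T U · c = U^T v for the coefficients: c = (1/13, 1). The projection is proj_W(v) = U c.
Check: (v - proj_W(v)) · u_1 = 0  (should be 0).
Check: (v - proj_W(v)) · u_2 = 0  (should be 0).
Result: proj_W(v) = (3/13, 3, -2/13).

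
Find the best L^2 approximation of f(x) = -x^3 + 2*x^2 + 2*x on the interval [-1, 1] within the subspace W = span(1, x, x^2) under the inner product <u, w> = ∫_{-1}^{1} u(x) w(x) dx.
g(x) = 2*x^2 + 7*x/5

The best approximation g ∈ W is the orthogonal projection of f onto W. Writing g = a_0 + a_1 x + a_2 x^2, the coefficients solve the normal equations G · a = b where
  G_{ij} = <φ_i, φ_j> and b_i = <f, φ_i>, with φ_0 = 1, φ_1 = x, φ_2 = x^2.
G =
  [2, 0, 2/3]
  [0, 2/3, 0]
  [2/3, 0, 2/5],
b = (4/3, 14/15, 4/5).
Solving gives a_0 = 0, a_1 = 7/5, a_2 = 2, so
  g(x) = 2*x^2 + 7*x/5.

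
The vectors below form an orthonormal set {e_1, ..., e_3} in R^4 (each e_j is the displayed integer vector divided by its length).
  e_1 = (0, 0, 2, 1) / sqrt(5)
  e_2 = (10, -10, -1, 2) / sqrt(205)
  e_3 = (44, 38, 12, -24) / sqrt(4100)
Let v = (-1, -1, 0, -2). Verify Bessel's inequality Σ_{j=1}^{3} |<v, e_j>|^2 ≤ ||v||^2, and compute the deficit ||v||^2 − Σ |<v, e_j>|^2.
Σ |<v, e_j>|^2 = 29/25; ||v||^2 = 6; deficit = 121/25

Write each e_j = u_j / sqrt(<u_j, u_j>) where u_j is the displayed integer vector. Then <v, e_j> = <v, u_j> / sqrt(<u_j, u_j>), so |<v, e_j>|^2 = <v, u_j>^2 / <u_j, u_j>.
Coefficients: <v, e_1> = -2/sqrt(5), <v, e_2> = -4/sqrt(205), <v, e_3> = -34/sqrt(4100).
Square and sum: Σ |<v, e_j>|^2 = 29/25.
Compute ||v||^2 = v·v = 6.
Deficit = 6 − 29/25 = 121/25 ≥ 0, confirming Bessel's inequality. (The deficit equals ||v − Σ <v,e_j> e_j||^2, the squared distance from v to span{e_j}.)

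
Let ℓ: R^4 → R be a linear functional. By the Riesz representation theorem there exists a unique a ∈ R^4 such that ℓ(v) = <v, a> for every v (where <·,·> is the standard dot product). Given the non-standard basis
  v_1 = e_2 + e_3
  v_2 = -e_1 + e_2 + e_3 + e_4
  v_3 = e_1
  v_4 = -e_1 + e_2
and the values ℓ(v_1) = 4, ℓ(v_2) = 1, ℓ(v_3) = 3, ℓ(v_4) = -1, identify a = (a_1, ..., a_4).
a = (3, 2, 2, 0)

Write a = (a_1, ..., a_4) in the standard basis. For each basis vector v_i, ℓ(v_i) = <v_i, a> is a linear equation in the a_j's. Collect the n equations into a matrix system V a = ℓ, where row i of V is v_i (expressed in the standard basis). Since V is invertible (lower-triangular with 1s on the diagonal, up to permutation), solve by back-substitution:
  V =
[[0, 1, 1, 0],
 [-1, 1, 1, 1],
 [1, 0, 0, 0],
 [-1, 1, 0, 0]]
  V a = (4, 1, 3, -1)
Solving gives a = (3, 2, 2, 0).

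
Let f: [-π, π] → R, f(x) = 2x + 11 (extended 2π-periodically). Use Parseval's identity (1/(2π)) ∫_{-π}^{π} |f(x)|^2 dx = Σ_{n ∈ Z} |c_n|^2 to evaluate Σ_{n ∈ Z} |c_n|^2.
Σ |c_n|^2 = 4π^2/3 + 121

Expand and integrate term by term over [-π, π]:
  ∫ (2x)^2 dx = 4·(2π^3/3); ∫ 2·2·(11)·x dx = 0 (odd integrand); ∫ 11^2 dx = 121·2π.
So (1/(2π)) ∫_{-π}^{π} (2x + 11)^2 dx = 4π^2/3 + 121 = 4π^2/3 + 121.
Parseval ⇒ Σ |c_n|^2 = 4π^2/3 + 121.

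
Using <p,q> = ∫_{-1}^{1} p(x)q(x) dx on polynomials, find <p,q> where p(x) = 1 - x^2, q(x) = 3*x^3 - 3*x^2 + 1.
<p,q> = 8/15

Expand the product: p(x)·q(x) = -3*x^5 + 3*x^4 + 3*x^3 - 4*x^2 + 1.
∫_{-1}^{1} of each monomial x^k gives [2/(k+1) if k even, 0 if k odd]. Integrating term-by-term (or equivalently evaluating the antiderivative F(x) = -x^6/2 + 3*x^5/5 + 3*x^4/4 - 4*x^3/3 + x at the endpoints):
  F(1) − F(−1) = 31/60 − (-1/60) = 8/15.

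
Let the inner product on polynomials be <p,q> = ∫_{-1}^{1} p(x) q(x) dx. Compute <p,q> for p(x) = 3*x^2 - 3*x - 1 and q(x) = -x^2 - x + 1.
<p,q> = 22/15

Expand the product: p(x)·q(x) = -3*x^4 + 7*x^2 - 2*x - 1.
∫_{-1}^{1} of each monomial x^k gives [2/(k+1) if k even, 0 if k odd]. Integrating term-by-term (or equivalently evaluating the antiderivative F(x) = -3*x^5/5 + 7*x^3/3 - x^2 - x at the endpoints):
  F(1) − F(−1) = -4/15 − (-26/15) = 22/15.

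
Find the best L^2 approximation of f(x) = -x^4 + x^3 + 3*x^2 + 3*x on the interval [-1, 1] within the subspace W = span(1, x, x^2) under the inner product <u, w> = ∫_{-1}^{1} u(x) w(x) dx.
g(x) = 15*x^2/7 + 18*x/5 + 3/35

The best approximation g ∈ W is the orthogonal projection of f onto W. Writing g = a_0 + a_1 x + a_2 x^2, the coefficients solve the normal equations G · a = b where
  G_{ij} = <φ_i, φ_j> and b_i = <f, φ_i>, with φ_0 = 1, φ_1 = x, φ_2 = x^2.
G =
  [2, 0, 2/3]
  [0, 2/3, 0]
  [2/3, 0, 2/5],
b = (8/5, 12/5, 32/35).
Solving gives a_0 = 3/35, a_1 = 18/5, a_2 = 15/7, so
  g(x) = 15*x^2/7 + 18*x/5 + 3/35.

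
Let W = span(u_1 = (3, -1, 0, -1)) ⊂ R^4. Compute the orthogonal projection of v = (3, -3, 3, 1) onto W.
proj_W(v) = (3, -1, 0, -1)

Set up U = [u_1 | ... | u_1] ∈ R^(4×1). The projector onto W = col(U) is P = U (U^T U)^(-1) U^T.
Compute U^T U =
  [11],
and U^T v = (11).
Solve U^T U · c = U^T v for the coefficients: c = (1). The projection is proj_W(v) = U c.
Check: (v - proj_W(v)) · u_1 = 0  (should be 0).
Result: proj_W(v) = (3, -1, 0, -1).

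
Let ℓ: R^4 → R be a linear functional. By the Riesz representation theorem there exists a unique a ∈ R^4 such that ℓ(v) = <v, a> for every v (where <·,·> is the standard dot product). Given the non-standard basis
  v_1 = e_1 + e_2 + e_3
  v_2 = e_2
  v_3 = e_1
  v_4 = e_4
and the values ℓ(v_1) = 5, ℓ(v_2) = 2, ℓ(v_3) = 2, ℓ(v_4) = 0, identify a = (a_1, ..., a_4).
a = (2, 2, 1, 0)

Write a = (a_1, ..., a_4) in the standard basis. For each basis vector v_i, ℓ(v_i) = <v_i, a> is a linear equation in the a_j's. Collect the n equations into a matrix system V a = ℓ, where row i of V is v_i (expressed in the standard basis). Since V is invertible (lower-triangular with 1s on the diagonal, up to permutation), solve by back-substitution:
  V =
[[1, 1, 1, 0],
 [0, 1, 0, 0],
 [1, 0, 0, 0],
 [0, 0, 0, 1]]
  V a = (5, 2, 2, 0)
Solving gives a = (2, 2, 1, 0).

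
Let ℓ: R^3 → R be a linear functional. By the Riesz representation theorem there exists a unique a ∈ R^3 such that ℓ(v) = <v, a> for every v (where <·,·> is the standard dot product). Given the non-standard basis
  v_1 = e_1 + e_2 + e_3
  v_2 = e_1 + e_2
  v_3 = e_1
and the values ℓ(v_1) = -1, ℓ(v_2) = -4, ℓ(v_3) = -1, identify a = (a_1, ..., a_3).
a = (-1, -3, 3)

Write a = (a_1, ..., a_3) in the standard basis. For each basis vector v_i, ℓ(v_i) = <v_i, a> is a linear equation in the a_j's. Collect the n equations into a matrix system V a = ℓ, where row i of V is v_i (expressed in the standard basis). Since V is invertible (lower-triangular with 1s on the diagonal, up to permutation), solve by back-substitution:
  V =
[[1, 1, 1],
 [1, 1, 0],
 [1, 0, 0]]
  V a = (-1, -4, -1)
Solving gives a = (-1, -3, 3).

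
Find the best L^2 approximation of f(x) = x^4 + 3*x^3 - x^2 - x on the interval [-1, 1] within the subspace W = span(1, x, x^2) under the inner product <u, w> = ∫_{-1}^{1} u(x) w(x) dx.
g(x) = -x^2/7 + 4*x/5 - 3/35

The best approximation g ∈ W is the orthogonal projection of f onto W. Writing g = a_0 + a_1 x + a_2 x^2, the coefficients solve the normal equations G · a = b where
  G_{ij} = <φ_i, φ_j> and b_i = <f, φ_i>, with φ_0 = 1, φ_1 = x, φ_2 = x^2.
G =
  [2, 0, 2/3]
  [0, 2/3, 0]
  [2/3, 0, 2/5],
b = (-4/15, 8/15, -4/35).
Solving gives a_0 = -3/35, a_1 = 4/5, a_2 = -1/7, so
  g(x) = -x^2/7 + 4*x/5 - 3/35.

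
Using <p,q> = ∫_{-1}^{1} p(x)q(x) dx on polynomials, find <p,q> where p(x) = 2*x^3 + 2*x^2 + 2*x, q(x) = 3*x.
<p,q> = 32/5

Expand the product: p(x)·q(x) = 6*x^4 + 6*x^3 + 6*x^2.
∫_{-1}^{1} of each monomial x^k gives [2/(k+1) if k even, 0 if k odd]. Integrating term-by-term (or equivalently evaluating the antiderivative F(x) = 6*x^5/5 + 3*x^4/2 + 2*x^3 at the endpoints):
  F(1) − F(−1) = 47/10 − (-17/10) = 32/5.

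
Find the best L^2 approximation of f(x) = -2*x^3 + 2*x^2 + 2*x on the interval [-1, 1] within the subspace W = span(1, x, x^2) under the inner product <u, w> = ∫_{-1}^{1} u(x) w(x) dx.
g(x) = 2*x^2 + 4*x/5

The best approximation g ∈ W is the orthogonal projection of f onto W. Writing g = a_0 + a_1 x + a_2 x^2, the coefficients solve the normal equations G · a = b where
  G_{ij} = <φ_i, φ_j> and b_i = <f, φ_i>, with φ_0 = 1, φ_1 = x, φ_2 = x^2.
G =
  [2, 0, 2/3]
  [0, 2/3, 0]
  [2/3, 0, 2/5],
b = (4/3, 8/15, 4/5).
Solving gives a_0 = 0, a_1 = 4/5, a_2 = 2, so
  g(x) = 2*x^2 + 4*x/5.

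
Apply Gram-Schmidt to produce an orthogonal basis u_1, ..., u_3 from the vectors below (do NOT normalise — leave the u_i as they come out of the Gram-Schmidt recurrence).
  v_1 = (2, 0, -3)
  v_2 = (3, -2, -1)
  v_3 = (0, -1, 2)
Orthogonal basis:
  u_1 = (2, 0, -3)
  u_2 = (21/13, -2, 14/13)
  u_3 = (6/101, 7/101, 4/101)

Apply the Gram-Schmidt recurrence
  u_1 = v_1
  u_i = v_i − Σ_{j<i} ((v_i · u_j) / (u_j · u_j)) · u_j.

Step by step this gives:
  u_1 = (2, 0, -3)
  u_2 = (21/13, -2, 14/13)
  u_3 = (6/101, 7/101, 4/101)

Orthogonality check:
  u_2 · u_1 = 0 (should be 0)
  u_3 · u_1 = 0 (should be 0)
  u_3 · u_2 = 0 (should be 0)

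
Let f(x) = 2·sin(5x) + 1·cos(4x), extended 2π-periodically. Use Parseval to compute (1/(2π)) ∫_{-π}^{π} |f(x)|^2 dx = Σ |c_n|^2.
Σ |c_n|^2 = 5/2

Expand |f|^2 and use orthogonality of {sin(nx), cos(mx)} on [-π, π]:
  ∫_{-π}^{π} sin(nx)^2 dx = π, ∫ cos(mx)^2 dx = π, and cross terms integrate to 0.
So ∫_{-π}^{π} f(x)^2 dx = 2^2 · π + 1^2 · π = (4 + 1)π.
Divide by 2π: (4 + 1)/2 = 5/2.
By Parseval, this equals Σ |c_n|^2.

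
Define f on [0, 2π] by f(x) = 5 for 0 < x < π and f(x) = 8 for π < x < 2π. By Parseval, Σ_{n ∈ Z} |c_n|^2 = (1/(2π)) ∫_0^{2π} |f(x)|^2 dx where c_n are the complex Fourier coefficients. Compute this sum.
Σ |c_n|^2 = 89/2

Parseval equates the L^2 energy of f (normalised by 1/(2π)) with the ℓ^2 sum of its Fourier coefficients: (1/(2π)) ∫_0^{2π} |f|^2 = Σ |c_n|^2.
Compute the left side: (1/(2π)) [∫_0^π 5^2 dx + ∫_π^{2π} 8^2 dx] = (1/(2π)) · (25π + 64π) = (25 + 64)/2 = 89/2.
So Σ_{n ∈ Z} |c_n|^2 = 89/2.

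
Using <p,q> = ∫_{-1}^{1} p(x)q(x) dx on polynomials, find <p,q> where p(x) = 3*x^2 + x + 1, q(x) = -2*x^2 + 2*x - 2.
<p,q> = -52/5

Expand the product: p(x)·q(x) = -6*x^4 + 4*x^3 - 6*x^2 - 2.
∫_{-1}^{1} of each monomial x^k gives [2/(k+1) if k even, 0 if k odd]. Integrating term-by-term (or equivalently evaluating the antiderivative F(x) = -6*x^5/5 + x^4 - 2*x^3 - 2*x at the endpoints):
  F(1) − F(−1) = -21/5 − (31/5) = -52/5.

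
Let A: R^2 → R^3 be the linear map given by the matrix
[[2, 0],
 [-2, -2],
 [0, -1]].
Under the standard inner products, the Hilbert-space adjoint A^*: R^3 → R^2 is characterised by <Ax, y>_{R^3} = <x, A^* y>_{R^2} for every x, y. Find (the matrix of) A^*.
A^* = A^T =
[[2, -2, 0],
 [0, -2, -1]]

For real matrices with standard dot products, the defining identity <Ax, y> = <x, A^* y> gives (Ax)^T y = x^T (A^*) y, i.e. x^T A^T y = x^T (A^*) y. Since this holds for all x, y, we must have A^* = A^T. Therefore
A^* =
[[2, -2, 0],
 [0, -2, -1]].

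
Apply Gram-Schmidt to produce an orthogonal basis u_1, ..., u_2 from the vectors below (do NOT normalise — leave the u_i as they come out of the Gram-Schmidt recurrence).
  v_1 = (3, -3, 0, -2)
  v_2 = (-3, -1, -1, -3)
Orthogonal basis:
  u_1 = (3, -3, 0, -2)
  u_2 = (-3, -1, -1, -3)

Apply the Gram-Schmidt recurrence
  u_1 = v_1
  u_i = v_i − Σ_{j<i} ((v_i · u_j) / (u_j · u_j)) · u_j.

Step by step this gives:
  u_1 = (3, -3, 0, -2)
  u_2 = (-3, -1, -1, -3)

Orthogonality check:
  u_2 · u_1 = 0 (should be 0)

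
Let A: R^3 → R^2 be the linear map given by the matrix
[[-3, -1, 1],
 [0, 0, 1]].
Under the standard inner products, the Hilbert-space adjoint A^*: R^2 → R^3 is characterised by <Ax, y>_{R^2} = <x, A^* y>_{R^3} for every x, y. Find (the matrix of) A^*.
A^* = A^T =
[[-3, 0],
 [-1, 0],
 [1, 1]]

For real matrices with standard dot products, the defining identity <Ax, y> = <x, A^* y> gives (Ax)^T y = x^T (A^*) y, i.e. x^T A^T y = x^T (A^*) y. Since this holds for all x, y, we must have A^* = A^T. Therefore
A^* =
[[-3, 0],
 [-1, 0],
 [1, 1]].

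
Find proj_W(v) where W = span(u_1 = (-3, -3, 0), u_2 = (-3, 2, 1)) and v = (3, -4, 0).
proj_W(v) = (74/27, -101/27, -35/27)

Set up U = [u_1 | ... | u_2] ∈ R^(3×2). The projector onto W = col(U) is P = U (U^T U)^(-1) U^T.
Compute U^T U =
  [18, 3]
  [3, 14],
and U^T v = (3, -17).
Solve U^T U · c = U^T v for the coefficients: c = (31/81, -35/27). The projection is proj_W(v) = U c.
Check: (v - proj_W(v)) · u_1 = 0  (should be 0).
Check: (v - proj_W(v)) · u_2 = 0  (should be 0).
Result: proj_W(v) = (74/27, -101/27, -35/27).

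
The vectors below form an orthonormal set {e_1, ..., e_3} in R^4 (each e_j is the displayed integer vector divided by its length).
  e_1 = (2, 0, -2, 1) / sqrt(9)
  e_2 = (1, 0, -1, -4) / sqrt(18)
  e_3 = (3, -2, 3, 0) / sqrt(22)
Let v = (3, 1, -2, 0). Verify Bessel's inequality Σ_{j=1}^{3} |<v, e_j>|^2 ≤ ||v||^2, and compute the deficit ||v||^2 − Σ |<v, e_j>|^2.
Σ |<v, e_j>|^2 = 138/11; ||v||^2 = 14; deficit = 16/11

Write each e_j = u_j / sqrt(<u_j, u_j>) where u_j is the displayed integer vector. Then <v, e_j> = <v, u_j> / sqrt(<u_j, u_j>), so |<v, e_j>|^2 = <v, u_j>^2 / <u_j, u_j>.
Coefficients: <v, e_1> = 10/sqrt(9), <v, e_2> = 5/sqrt(18), <v, e_3> = 1/sqrt(22).
Square and sum: Σ |<v, e_j>|^2 = 138/11.
Compute ||v||^2 = v·v = 14.
Deficit = 14 − 138/11 = 16/11 ≥ 0, confirming Bessel's inequality. (The deficit equals ||v − Σ <v,e_j> e_j||^2, the squared distance from v to span{e_j}.)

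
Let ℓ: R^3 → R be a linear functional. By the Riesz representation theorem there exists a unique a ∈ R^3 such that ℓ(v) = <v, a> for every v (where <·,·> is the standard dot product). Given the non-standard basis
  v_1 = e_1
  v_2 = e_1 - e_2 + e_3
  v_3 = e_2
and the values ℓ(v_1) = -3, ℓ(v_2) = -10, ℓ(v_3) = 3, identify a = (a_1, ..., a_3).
a = (-3, 3, -4)

Write a = (a_1, ..., a_3) in the standard basis. For each basis vector v_i, ℓ(v_i) = <v_i, a> is a linear equation in the a_j's. Collect the n equations into a matrix system V a = ℓ, where row i of V is v_i (expressed in the standard basis). Since V is invertible (lower-triangular with 1s on the diagonal, up to permutation), solve by back-substitution:
  V =
[[1, 0, 0],
 [1, -1, 1],
 [0, 1, 0]]
  V a = (-3, -10, 3)
Solving gives a = (-3, 3, -4).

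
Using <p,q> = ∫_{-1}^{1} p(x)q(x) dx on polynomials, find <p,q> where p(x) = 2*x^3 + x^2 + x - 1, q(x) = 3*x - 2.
<p,q> = 106/15

Expand the product: p(x)·q(x) = 6*x^4 - x^3 + x^2 - 5*x + 2.
∫_{-1}^{1} of each monomial x^k gives [2/(k+1) if k even, 0 if k odd]. Integrating term-by-term (or equivalently evaluating the antiderivative F(x) = 6*x^5/5 - x^4/4 + x^3/3 - 5*x^2/2 + 2*x at the endpoints):
  F(1) − F(−1) = 47/60 − (-377/60) = 106/15.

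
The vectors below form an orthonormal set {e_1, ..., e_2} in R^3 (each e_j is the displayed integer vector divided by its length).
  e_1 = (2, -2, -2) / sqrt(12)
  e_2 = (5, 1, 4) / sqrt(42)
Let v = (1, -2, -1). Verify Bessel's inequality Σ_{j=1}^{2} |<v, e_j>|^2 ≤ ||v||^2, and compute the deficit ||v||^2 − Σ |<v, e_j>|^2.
Σ |<v, e_j>|^2 = 75/14; ||v||^2 = 6; deficit = 9/14

Write each e_j = u_j / sqrt(<u_j, u_j>) where u_j is the displayed integer vector. Then <v, e_j> = <v, u_j> / sqrt(<u_j, u_j>), so |<v, e_j>|^2 = <v, u_j>^2 / <u_j, u_j>.
Coefficients: <v, e_1> = 8/sqrt(12), <v, e_2> = -1/sqrt(42).
Square and sum: Σ |<v, e_j>|^2 = 75/14.
Compute ||v||^2 = v·v = 6.
Deficit = 6 − 75/14 = 9/14 ≥ 0, confirming Bessel's inequality. (The deficit equals ||v − Σ <v,e_j> e_j||^2, the squared distance from v to span{e_j}.)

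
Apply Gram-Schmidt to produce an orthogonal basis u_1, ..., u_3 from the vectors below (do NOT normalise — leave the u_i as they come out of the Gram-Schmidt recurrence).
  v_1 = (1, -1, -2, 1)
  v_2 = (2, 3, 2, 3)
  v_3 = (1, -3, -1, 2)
Orthogonal basis:
  u_1 = (1, -1, -2, 1)
  u_2 = (16/7, 19/7, 10/7, 23/7)
  u_3 = (-7/89, -317/178, 118/89, 169/178)

Apply the Gram-Schmidt recurrence
  u_1 = v_1
  u_i = v_i − Σ_{j<i} ((v_i · u_j) / (u_j · u_j)) · u_j.

Step by step this gives:
  u_1 = (1, -1, -2, 1)
  u_2 = (16/7, 19/7, 10/7, 23/7)
  u_3 = (-7/89, -317/178, 118/89, 169/178)

Orthogonality check:
  u_2 · u_1 = 0 (should be 0)
  u_3 · u_1 = 0 (should be 0)
  u_3 · u_2 = 0 (should be 0)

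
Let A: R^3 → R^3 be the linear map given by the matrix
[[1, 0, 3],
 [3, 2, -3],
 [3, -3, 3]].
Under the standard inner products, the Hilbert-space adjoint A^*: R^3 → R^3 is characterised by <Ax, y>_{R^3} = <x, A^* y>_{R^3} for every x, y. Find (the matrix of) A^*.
A^* = A^T =
[[1, 3, 3],
 [0, 2, -3],
 [3, -3, 3]]

For real matrices with standard dot products, the defining identity <Ax, y> = <x, A^* y> gives (Ax)^T y = x^T (A^*) y, i.e. x^T A^T y = x^T (A^*) y. Since this holds for all x, y, we must have A^* = A^T. Therefore
A^* =
[[1, 3, 3],
 [0, 2, -3],
 [3, -3, 3]].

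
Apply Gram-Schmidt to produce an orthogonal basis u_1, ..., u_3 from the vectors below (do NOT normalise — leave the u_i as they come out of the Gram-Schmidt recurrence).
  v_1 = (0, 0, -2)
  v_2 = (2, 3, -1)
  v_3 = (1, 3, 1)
Orthogonal basis:
  u_1 = (0, 0, -2)
  u_2 = (2, 3, 0)
  u_3 = (-9/13, 6/13, 0)

Apply the Gram-Schmidt recurrence
  u_1 = v_1
  u_i = v_i − Σ_{j<i} ((v_i · u_j) / (u_j · u_j)) · u_j.

Step by step this gives:
  u_1 = (0, 0, -2)
  u_2 = (2, 3, 0)
  u_3 = (-9/13, 6/13, 0)

Orthogonality check:
  u_2 · u_1 = 0 (should be 0)
  u_3 · u_1 = 0 (should be 0)
  u_3 · u_2 = 0 (should be 0)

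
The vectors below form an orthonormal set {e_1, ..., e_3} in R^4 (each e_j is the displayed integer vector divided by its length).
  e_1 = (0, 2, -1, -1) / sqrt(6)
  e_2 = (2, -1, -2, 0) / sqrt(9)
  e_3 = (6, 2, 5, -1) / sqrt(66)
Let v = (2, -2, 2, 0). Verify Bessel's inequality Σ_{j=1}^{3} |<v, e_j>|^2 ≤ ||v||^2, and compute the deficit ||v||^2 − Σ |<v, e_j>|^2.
Σ |<v, e_j>|^2 = 1124/99; ||v||^2 = 12; deficit = 64/99

Write each e_j = u_j / sqrt(<u_j, u_j>) where u_j is the displayed integer vector. Then <v, e_j> = <v, u_j> / sqrt(<u_j, u_j>), so |<v, e_j>|^2 = <v, u_j>^2 / <u_j, u_j>.
Coefficients: <v, e_1> = -6/sqrt(6), <v, e_2> = 2/sqrt(9), <v, e_3> = 18/sqrt(66).
Square and sum: Σ |<v, e_j>|^2 = 1124/99.
Compute ||v||^2 = v·v = 12.
Deficit = 12 − 1124/99 = 64/99 ≥ 0, confirming Bessel's inequality. (The deficit equals ||v − Σ <v,e_j> e_j||^2, the squared distance from v to span{e_j}.)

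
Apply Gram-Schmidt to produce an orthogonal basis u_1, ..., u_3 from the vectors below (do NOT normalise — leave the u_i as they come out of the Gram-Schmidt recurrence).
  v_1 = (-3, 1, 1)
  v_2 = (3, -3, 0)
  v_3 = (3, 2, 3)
Orthogonal basis:
  u_1 = (-3, 1, 1)
  u_2 = (-3/11, -21/11, 12/11)
  u_3 = (11/6, 11/6, 11/3)

Apply the Gram-Schmidt recurrence
  u_1 = v_1
  u_i = v_i − Σ_{j<i} ((v_i · u_j) / (u_j · u_j)) · u_j.

Step by step this gives:
  u_1 = (-3, 1, 1)
  u_2 = (-3/11, -21/11, 12/11)
  u_3 = (11/6, 11/6, 11/3)

Orthogonality check:
  u_2 · u_1 = 0 (should be 0)
  u_3 · u_1 = 0 (should be 0)
  u_3 · u_2 = 0 (should be 0)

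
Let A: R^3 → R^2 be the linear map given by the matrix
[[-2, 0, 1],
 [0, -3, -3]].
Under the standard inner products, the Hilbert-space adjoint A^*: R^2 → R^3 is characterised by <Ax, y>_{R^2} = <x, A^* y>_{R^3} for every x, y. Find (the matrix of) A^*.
A^* = A^T =
[[-2, 0],
 [0, -3],
 [1, -3]]

For real matrices with standard dot products, the defining identity <Ax, y> = <x, A^* y> gives (Ax)^T y = x^T (A^*) y, i.e. x^T A^T y = x^T (A^*) y. Since this holds for all x, y, we must have A^* = A^T. Therefore
A^* =
[[-2, 0],
 [0, -3],
 [1, -3]].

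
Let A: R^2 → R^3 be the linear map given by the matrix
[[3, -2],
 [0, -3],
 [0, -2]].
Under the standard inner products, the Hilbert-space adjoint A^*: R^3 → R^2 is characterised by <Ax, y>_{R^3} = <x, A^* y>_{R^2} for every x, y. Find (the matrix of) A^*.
A^* = A^T =
[[3, 0, 0],
 [-2, -3, -2]]

For real matrices with standard dot products, the defining identity <Ax, y> = <x, A^* y> gives (Ax)^T y = x^T (A^*) y, i.e. x^T A^T y = x^T (A^*) y. Since this holds for all x, y, we must have A^* = A^T. Therefore
A^* =
[[3, 0, 0],
 [-2, -3, -2]].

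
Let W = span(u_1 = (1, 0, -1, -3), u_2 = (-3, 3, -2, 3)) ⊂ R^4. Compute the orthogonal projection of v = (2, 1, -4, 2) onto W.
proj_W(v) = (-253/241, 363/241, -352/241, 33/241)

Set up U = [u_1 | ... | u_2] ∈ R^(4×2). The projector onto W = col(U) is P = U (U^T U)^(-1) U^T.
Compute U^T U =
  [11, -10]
  [-10, 31],
and U^T v = (0, 11).
Solve U^T U · c = U^T v for the coefficients: c = (110/241, 121/241). The projection is proj_W(v) = U c.
Check: (v - proj_W(v)) · u_1 = 0  (should be 0).
Check: (v - proj_W(v)) · u_2 = 0  (should be 0).
Result: proj_W(v) = (-253/241, 363/241, -352/241, 33/241).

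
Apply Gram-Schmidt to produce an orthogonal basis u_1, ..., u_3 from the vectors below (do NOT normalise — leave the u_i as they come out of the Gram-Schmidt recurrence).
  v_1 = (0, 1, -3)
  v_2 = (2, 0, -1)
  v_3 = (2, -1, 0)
Orthogonal basis:
  u_1 = (0, 1, -3)
  u_2 = (2, -3/10, -1/10)
  u_3 = (-4/41, -24/41, -8/41)

Apply the Gram-Schmidt recurrence
  u_1 = v_1
  u_i = v_i − Σ_{j<i} ((v_i · u_j) / (u_j · u_j)) · u_j.

Step by step this gives:
  u_1 = (0, 1, -3)
  u_2 = (2, -3/10, -1/10)
  u_3 = (-4/41, -24/41, -8/41)

Orthogonality check:
  u_2 · u_1 = 0 (should be 0)
  u_3 · u_1 = 0 (should be 0)
  u_3 · u_2 = 0 (should be 0)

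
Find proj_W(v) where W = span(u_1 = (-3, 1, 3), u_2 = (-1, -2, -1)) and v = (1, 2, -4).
proj_W(v) = (57/22, 1/11, -39/22)

Set up U = [u_1 | ... | u_2] ∈ R^(3×2). The projector onto W = col(U) is P = U (U^T U)^(-1) U^T.
Compute U^T U =
  [19, -2]
  [-2, 6],
and U^T v = (-13, -1).
Solve U^T U · c = U^T v for the coefficients: c = (-8/11, -9/22). The projection is proj_W(v) = U c.
Check: (v - proj_W(v)) · u_1 = 0  (should be 0).
Check: (v - proj_W(v)) · u_2 = 0  (should be 0).
Result: proj_W(v) = (57/22, 1/11, -39/22).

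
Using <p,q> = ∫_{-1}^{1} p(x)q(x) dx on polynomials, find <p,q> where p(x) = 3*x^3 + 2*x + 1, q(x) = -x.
<p,q> = -38/15

Expand the product: p(x)·q(x) = -3*x^4 - 2*x^2 - x.
∫_{-1}^{1} of each monomial x^k gives [2/(k+1) if k even, 0 if k odd]. Integrating term-by-term (or equivalently evaluating the antiderivative F(x) = -3*x^5/5 - 2*x^3/3 - x^2/2 at the endpoints):
  F(1) − F(−1) = -53/30 − (23/30) = -38/15.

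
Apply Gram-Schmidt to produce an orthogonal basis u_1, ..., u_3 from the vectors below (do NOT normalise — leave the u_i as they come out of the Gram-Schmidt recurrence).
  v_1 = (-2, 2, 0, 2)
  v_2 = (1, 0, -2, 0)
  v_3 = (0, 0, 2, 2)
Orthogonal basis:
  u_1 = (-2, 2, 0, 2)
  u_2 = (2/3, 1/3, -2, 1/3)
  u_3 = (8/7, -3/7, 4/7, 11/7)

Apply the Gram-Schmidt recurrence
  u_1 = v_1
  u_i = v_i − Σ_{j<i} ((v_i · u_j) / (u_j · u_j)) · u_j.

Step by step this gives:
  u_1 = (-2, 2, 0, 2)
  u_2 = (2/3, 1/3, -2, 1/3)
  u_3 = (8/7, -3/7, 4/7, 11/7)

Orthogonality check:
  u_2 · u_1 = 0 (should be 0)
  u_3 · u_1 = 0 (should be 0)
  u_3 · u_2 = 0 (should be 0)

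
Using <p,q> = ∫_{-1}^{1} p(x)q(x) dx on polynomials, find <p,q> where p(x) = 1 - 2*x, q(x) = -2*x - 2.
<p,q> = -4/3

Expand the product: p(x)·q(x) = 4*x^2 + 2*x - 2.
∫_{-1}^{1} of each monomial x^k gives [2/(k+1) if k even, 0 if k odd]. Integrating term-by-term (or equivalently evaluating the antiderivative F(x) = 4*x^3/3 + x^2 - 2*x at the endpoints):
  F(1) − F(−1) = 1/3 − (5/3) = -4/3.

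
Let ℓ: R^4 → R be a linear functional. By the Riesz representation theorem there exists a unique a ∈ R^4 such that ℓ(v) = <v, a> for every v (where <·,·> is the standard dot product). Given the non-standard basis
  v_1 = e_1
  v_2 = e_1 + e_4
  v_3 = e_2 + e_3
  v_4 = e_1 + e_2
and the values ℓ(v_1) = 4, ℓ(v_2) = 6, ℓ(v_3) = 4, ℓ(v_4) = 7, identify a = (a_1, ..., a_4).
a = (4, 3, 1, 2)

Write a = (a_1, ..., a_4) in the standard basis. For each basis vector v_i, ℓ(v_i) = <v_i, a> is a linear equation in the a_j's. Collect the n equations into a matrix system V a = ℓ, where row i of V is v_i (expressed in the standard basis). Since V is invertible (lower-triangular with 1s on the diagonal, up to permutation), solve by back-substitution:
  V =
[[1, 0, 0, 0],
 [1, 0, 0, 1],
 [0, 1, 1, 0],
 [1, 1, 0, 0]]
  V a = (4, 6, 4, 7)
Solving gives a = (4, 3, 1, 2).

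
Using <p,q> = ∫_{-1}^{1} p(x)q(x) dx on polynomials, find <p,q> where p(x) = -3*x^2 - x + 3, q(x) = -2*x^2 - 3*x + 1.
<p,q> = 22/5

Expand the product: p(x)·q(x) = 6*x^4 + 11*x^3 - 6*x^2 - 10*x + 3.
∫_{-1}^{1} of each monomial x^k gives [2/(k+1) if k even, 0 if k odd]. Integrating term-by-term (or equivalently evaluating the antiderivative F(x) = 6*x^5/5 + 11*x^4/4 - 2*x^3 - 5*x^2 + 3*x at the endpoints):
  F(1) − F(−1) = -1/20 − (-89/20) = 22/5.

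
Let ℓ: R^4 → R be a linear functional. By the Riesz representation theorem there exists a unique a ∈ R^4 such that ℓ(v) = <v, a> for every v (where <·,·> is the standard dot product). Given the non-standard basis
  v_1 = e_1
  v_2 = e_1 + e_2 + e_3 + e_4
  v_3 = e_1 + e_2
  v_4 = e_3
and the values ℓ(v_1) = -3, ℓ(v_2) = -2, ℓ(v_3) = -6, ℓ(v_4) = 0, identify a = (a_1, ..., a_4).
a = (-3, -3, 0, 4)

Write a = (a_1, ..., a_4) in the standard basis. For each basis vector v_i, ℓ(v_i) = <v_i, a> is a linear equation in the a_j's. Collect the n equations into a matrix system V a = ℓ, where row i of V is v_i (expressed in the standard basis). Since V is invertible (lower-triangular with 1s on the diagonal, up to permutation), solve by back-substitution:
  V =
[[1, 0, 0, 0],
 [1, 1, 1, 1],
 [1, 1, 0, 0],
 [0, 0, 1, 0]]
  V a = (-3, -2, -6, 0)
Solving gives a = (-3, -3, 0, 4).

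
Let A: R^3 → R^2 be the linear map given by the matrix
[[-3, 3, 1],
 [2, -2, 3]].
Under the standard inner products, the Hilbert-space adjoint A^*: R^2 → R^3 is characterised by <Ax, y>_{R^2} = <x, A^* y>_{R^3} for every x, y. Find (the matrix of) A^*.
A^* = A^T =
[[-3, 2],
 [3, -2],
 [1, 3]]

For real matrices with standard dot products, the defining identity <Ax, y> = <x, A^* y> gives (Ax)^T y = x^T (A^*) y, i.e. x^T A^T y = x^T (A^*) y. Since this holds for all x, y, we must have A^* = A^T. Therefore
A^* =
[[-3, 2],
 [3, -2],
 [1, 3]].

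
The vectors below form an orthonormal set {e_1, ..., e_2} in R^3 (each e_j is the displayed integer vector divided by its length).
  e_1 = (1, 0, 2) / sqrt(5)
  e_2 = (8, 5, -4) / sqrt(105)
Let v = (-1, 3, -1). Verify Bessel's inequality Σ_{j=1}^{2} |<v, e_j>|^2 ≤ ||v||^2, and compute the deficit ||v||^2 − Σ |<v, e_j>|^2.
Σ |<v, e_j>|^2 = 62/21; ||v||^2 = 11; deficit = 169/21

Write each e_j = u_j / sqrt(<u_j, u_j>) where u_j is the displayed integer vector. Then <v, e_j> = <v, u_j> / sqrt(<u_j, u_j>), so |<v, e_j>|^2 = <v, u_j>^2 / <u_j, u_j>.
Coefficients: <v, e_1> = -3/sqrt(5), <v, e_2> = 11/sqrt(105).
Square and sum: Σ |<v, e_j>|^2 = 62/21.
Compute ||v||^2 = v·v = 11.
Deficit = 11 − 62/21 = 169/21 ≥ 0, confirming Bessel's inequality. (The deficit equals ||v − Σ <v,e_j> e_j||^2, the squared distance from v to span{e_j}.)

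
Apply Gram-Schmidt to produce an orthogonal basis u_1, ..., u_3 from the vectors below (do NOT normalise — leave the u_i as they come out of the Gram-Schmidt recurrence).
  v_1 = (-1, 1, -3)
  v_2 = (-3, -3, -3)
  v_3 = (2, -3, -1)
Orthogonal basis:
  u_1 = (-1, 1, -3)
  u_2 = (-24/11, -42/11, -6/11)
  u_3 = (8/3, -4/3, -4/3)

Apply the Gram-Schmidt recurrence
  u_1 = v_1
  u_i = v_i − Σ_{j<i} ((v_i · u_j) / (u_j · u_j)) · u_j.

Step by step this gives:
  u_1 = (-1, 1, -3)
  u_2 = (-24/11, -42/11, -6/11)
  u_3 = (8/3, -4/3, -4/3)

Orthogonality check:
  u_2 · u_1 = 0 (should be 0)
  u_3 · u_1 = 0 (should be 0)
  u_3 · u_2 = 0 (should be 0)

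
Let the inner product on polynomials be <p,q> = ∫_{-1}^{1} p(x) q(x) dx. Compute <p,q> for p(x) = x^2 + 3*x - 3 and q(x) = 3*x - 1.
<p,q> = 34/3

Expand the product: p(x)·q(x) = 3*x^3 + 8*x^2 - 12*x + 3.
∫_{-1}^{1} of each monomial x^k gives [2/(k+1) if k even, 0 if k odd]. Integrating term-by-term (or equivalently evaluating the antiderivative F(x) = 3*x^4/4 + 8*x^3/3 - 6*x^2 + 3*x at the endpoints):
  F(1) − F(−1) = 5/12 − (-131/12) = 34/3.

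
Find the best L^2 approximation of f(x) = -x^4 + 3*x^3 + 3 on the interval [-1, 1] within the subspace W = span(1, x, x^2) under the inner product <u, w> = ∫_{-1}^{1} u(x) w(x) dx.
g(x) = -6*x^2/7 + 9*x/5 + 108/35

The best approximation g ∈ W is the orthogonal projection of f onto W. Writing g = a_0 + a_1 x + a_2 x^2, the coefficients solve the normal equations G · a = b where
  G_{ij} = <φ_i, φ_j> and b_i = <f, φ_i>, with φ_0 = 1, φ_1 = x, φ_2 = x^2.
G =
  [2, 0, 2/3]
  [0, 2/3, 0]
  [2/3, 0, 2/5],
b = (28/5, 6/5, 12/7).
Solving gives a_0 = 108/35, a_1 = 9/5, a_2 = -6/7, so
  g(x) = -6*x^2/7 + 9*x/5 + 108/35.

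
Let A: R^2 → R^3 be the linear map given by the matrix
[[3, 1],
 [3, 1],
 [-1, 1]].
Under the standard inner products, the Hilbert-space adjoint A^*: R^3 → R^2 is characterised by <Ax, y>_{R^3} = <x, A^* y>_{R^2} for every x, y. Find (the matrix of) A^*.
A^* = A^T =
[[3, 3, -1],
 [1, 1, 1]]

For real matrices with standard dot products, the defining identity <Ax, y> = <x, A^* y> gives (Ax)^T y = x^T (A^*) y, i.e. x^T A^T y = x^T (A^*) y. Since this holds for all x, y, we must have A^* = A^T. Therefore
A^* =
[[3, 3, -1],
 [1, 1, 1]].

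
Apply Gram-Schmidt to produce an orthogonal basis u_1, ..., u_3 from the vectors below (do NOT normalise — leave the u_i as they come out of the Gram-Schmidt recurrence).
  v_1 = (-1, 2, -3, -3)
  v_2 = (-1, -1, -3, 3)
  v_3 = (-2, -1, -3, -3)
Orthogonal basis:
  u_1 = (-1, 2, -3, -3)
  u_2 = (-24/23, -21/23, -72/23, 66/23)
  u_3 = (-52/51, -122/51, -1/17, -61/51)

Apply the Gram-Schmidt recurrence
  u_1 = v_1
  u_i = v_i − Σ_{j<i} ((v_i · u_j) / (u_j · u_j)) · u_j.

Step by step this gives:
  u_1 = (-1, 2, -3, -3)
  u_2 = (-24/23, -21/23, -72/23, 66/23)
  u_3 = (-52/51, -122/51, -1/17, -61/51)

Orthogonality check:
  u_2 · u_1 = 0 (should be 0)
  u_3 · u_1 = 0 (should be 0)
  u_3 · u_2 = 0 (should be 0)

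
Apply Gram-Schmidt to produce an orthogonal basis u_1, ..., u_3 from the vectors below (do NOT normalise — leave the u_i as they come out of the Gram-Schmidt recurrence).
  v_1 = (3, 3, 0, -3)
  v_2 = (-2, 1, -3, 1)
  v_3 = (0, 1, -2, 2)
Orthogonal basis:
  u_1 = (3, 3, 0, -3)
  u_2 = (-4/3, 5/3, -3, 1/3)
  u_3 = (47/41, 13/41, -7/41, 60/41)

Apply the Gram-Schmidt recurrence
  u_1 = v_1
  u_i = v_i − Σ_{j<i} ((v_i · u_j) / (u_j · u_j)) · u_j.

Step by step this gives:
  u_1 = (3, 3, 0, -3)
  u_2 = (-4/3, 5/3, -3, 1/3)
  u_3 = (47/41, 13/41, -7/41, 60/41)

Orthogonality check:
  u_2 · u_1 = 0 (should be 0)
  u_3 · u_1 = 0 (should be 0)
  u_3 · u_2 = 0 (should be 0)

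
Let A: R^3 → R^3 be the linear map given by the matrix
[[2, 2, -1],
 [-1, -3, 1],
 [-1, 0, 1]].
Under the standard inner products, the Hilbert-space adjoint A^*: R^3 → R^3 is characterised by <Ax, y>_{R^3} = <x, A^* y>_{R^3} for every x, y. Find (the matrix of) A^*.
A^* = A^T =
[[2, -1, -1],
 [2, -3, 0],
 [-1, 1, 1]]

For real matrices with standard dot products, the defining identity <Ax, y> = <x, A^* y> gives (Ax)^T y = x^T (A^*) y, i.e. x^T A^T y = x^T (A^*) y. Since this holds for all x, y, we must have A^* = A^T. Therefore
A^* =
[[2, -1, -1],
 [2, -3, 0],
 [-1, 1, 1]].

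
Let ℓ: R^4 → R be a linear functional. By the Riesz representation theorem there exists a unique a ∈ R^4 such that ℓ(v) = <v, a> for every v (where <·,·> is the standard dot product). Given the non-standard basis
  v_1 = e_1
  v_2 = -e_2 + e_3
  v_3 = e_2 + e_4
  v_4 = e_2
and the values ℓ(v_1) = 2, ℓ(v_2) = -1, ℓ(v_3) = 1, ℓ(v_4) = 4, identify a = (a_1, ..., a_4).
a = (2, 4, 3, -3)

Write a = (a_1, ..., a_4) in the standard basis. For each basis vector v_i, ℓ(v_i) = <v_i, a> is a linear equation in the a_j's. Collect the n equations into a matrix system V a = ℓ, where row i of V is v_i (expressed in the standard basis). Since V is invertible (lower-triangular with 1s on the diagonal, up to permutation), solve by back-substitution:
  V =
[[1, 0, 0, 0],
 [0, -1, 1, 0],
 [0, 1, 0, 1],
 [0, 1, 0, 0]]
  V a = (2, -1, 1, 4)
Solving gives a = (2, 4, 3, -3).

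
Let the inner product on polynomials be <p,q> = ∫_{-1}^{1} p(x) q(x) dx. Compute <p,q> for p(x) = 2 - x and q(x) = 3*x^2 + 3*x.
<p,q> = 2

Expand the product: p(x)·q(x) = -3*x^3 + 3*x^2 + 6*x.
∫_{-1}^{1} of each monomial x^k gives [2/(k+1) if k even, 0 if k odd]. Integrating term-by-term (or equivalently evaluating the antiderivative F(x) = -3*x^4/4 + x^3 + 3*x^2 at the endpoints):
  F(1) − F(−1) = 13/4 − (5/4) = 2.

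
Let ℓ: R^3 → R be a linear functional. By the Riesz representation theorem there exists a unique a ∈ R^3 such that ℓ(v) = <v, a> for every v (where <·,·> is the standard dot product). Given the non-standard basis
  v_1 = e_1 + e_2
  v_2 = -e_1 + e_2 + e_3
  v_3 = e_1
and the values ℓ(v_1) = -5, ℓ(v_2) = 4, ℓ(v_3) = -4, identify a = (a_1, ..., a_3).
a = (-4, -1, 1)

Write a = (a_1, ..., a_3) in the standard basis. For each basis vector v_i, ℓ(v_i) = <v_i, a> is a linear equation in the a_j's. Collect the n equations into a matrix system V a = ℓ, where row i of V is v_i (expressed in the standard basis). Since V is invertible (lower-triangular with 1s on the diagonal, up to permutation), solve by back-substitution:
  V =
[[1, 1, 0],
 [-1, 1, 1],
 [1, 0, 0]]
  V a = (-5, 4, -4)
Solving gives a = (-4, -1, 1).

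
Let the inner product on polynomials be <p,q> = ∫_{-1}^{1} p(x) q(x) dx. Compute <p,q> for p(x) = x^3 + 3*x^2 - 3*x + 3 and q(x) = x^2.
<p,q> = 16/5

Expand the product: p(x)·q(x) = x^5 + 3*x^4 - 3*x^3 + 3*x^2.
∫_{-1}^{1} of each monomial x^k gives [2/(k+1) if k even, 0 if k odd]. Integrating term-by-term (or equivalently evaluating the antiderivative F(x) = x^6/6 + 3*x^5/5 - 3*x^4/4 + x^3 at the endpoints):
  F(1) − F(−1) = 61/60 − (-131/60) = 16/5.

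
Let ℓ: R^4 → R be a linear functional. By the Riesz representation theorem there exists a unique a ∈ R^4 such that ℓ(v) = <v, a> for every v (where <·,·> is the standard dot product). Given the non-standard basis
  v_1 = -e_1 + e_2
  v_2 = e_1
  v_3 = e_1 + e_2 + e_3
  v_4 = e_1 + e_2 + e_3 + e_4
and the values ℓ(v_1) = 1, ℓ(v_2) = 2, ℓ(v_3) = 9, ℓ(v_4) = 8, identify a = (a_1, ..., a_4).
a = (2, 3, 4, -1)

Write a = (a_1, ..., a_4) in the standard basis. For each basis vector v_i, ℓ(v_i) = <v_i, a> is a linear equation in the a_j's. Collect the n equations into a matrix system V a = ℓ, where row i of V is v_i (expressed in the standard basis). Since V is invertible (lower-triangular with 1s on the diagonal, up to permutation), solve by back-substitution:
  V =
[[-1, 1, 0, 0],
 [1, 0, 0, 0],
 [1, 1, 1, 0],
 [1, 1, 1, 1]]
  V a = (1, 2, 9, 8)
Solving gives a = (2, 3, 4, -1).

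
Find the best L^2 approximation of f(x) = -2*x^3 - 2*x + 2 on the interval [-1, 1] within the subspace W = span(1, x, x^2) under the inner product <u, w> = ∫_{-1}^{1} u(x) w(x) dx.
g(x) = 2 - 16*x/5

The best approximation g ∈ W is the orthogonal projection of f onto W. Writing g = a_0 + a_1 x + a_2 x^2, the coefficients solve the normal equations G · a = b where
  G_{ij} = <φ_i, φ_j> and b_i = <f, φ_i>, with φ_0 = 1, φ_1 = x, φ_2 = x^2.
G =
  [2, 0, 2/3]
  [0, 2/3, 0]
  [2/3, 0, 2/5],
b = (4, -32/15, 4/3).
Solving gives a_0 = 2, a_1 = -16/5, a_2 = 0, so
  g(x) = 2 - 16*x/5.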